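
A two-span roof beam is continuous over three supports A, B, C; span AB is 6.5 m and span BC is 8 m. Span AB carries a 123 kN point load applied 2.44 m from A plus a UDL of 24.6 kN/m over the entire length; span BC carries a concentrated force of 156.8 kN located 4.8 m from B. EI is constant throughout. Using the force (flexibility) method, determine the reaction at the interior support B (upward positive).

Insert a hinge at B; M_B is the redundant, and each span becomes simply supported.
Rotations at B on the released spans (each span's end-slope, ×1/EI):
  span AB: point load 123 at a = 2.44: Pab(L + a)/(6LEI) = 279.3/EI
  span AB: UDL 24.6: wL³/(24EI) = 281.5/EI
  span BC: point load 156.8 at a = 4.8: Pab(L + b)/(6LEI) = 562/EI
  relative rotation θ_0 = (560.8 + 562)/EI = 1123/EI
A unit hogging moment at B produces rotation L₁/(3EI) + L₂/(3EI) = 4.833/EI.
Compatibility: M_B·(L₁+L₂)/(3EI) = θ_0, giving M_B = 232.3 kN·m (hogging).
Span AB, ΣM about A with M_B applied at B: R_B^{AB}·6.5 = 819.8 + 232.3, so R_B^{AB} = 161.9 kN and R_A = 282.9 − 161.9 = 121 kN.
Span BC, ΣM about C: R_B^{BC}·8 = 501.8 + 232.3, so R_B^{BC} = 91.76 kN and R_C = 156.8 − 91.76 = 65.04 kN.
R_B = 161.9 + 91.76 = 253.6 kN.

R_B = 253.6 kN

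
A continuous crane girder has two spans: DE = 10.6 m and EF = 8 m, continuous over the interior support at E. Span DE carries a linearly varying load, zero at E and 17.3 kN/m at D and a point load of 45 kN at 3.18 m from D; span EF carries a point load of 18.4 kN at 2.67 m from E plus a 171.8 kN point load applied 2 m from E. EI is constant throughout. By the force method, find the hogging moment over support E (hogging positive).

Take M_E as the redundant. Released structure: two simple spans DE and EF with a hinge at E.
Rotations at E on the released spans (each span's end-slope, ×1/EI):
  span DE: triangular load, peak 17.3: 7w₀L³/(360EI) = 400.6/EI
  span DE: point load 45 at a = 3.18: Pab(L + a)/(6LEI) = 230.1/EI
  span EF: point load 18.4 at a = 2.67: Pab(L + b)/(6LEI) = 72.72/EI
  span EF: point load 171.8 at a = 2: Pab(L + b)/(6LEI) = 601.3/EI
  relative rotation θ_0 = (630.7 + 674)/EI = 1305/EI
A unit hogging moment at E produces rotation L₁/(3EI) + L₂/(3EI) = 6.2/EI.
Slope continuity at E: θ_0 = M_E·6.2/EI, so M_E = 1305/6.2 = 210.4 kN·m (hogging).

M_E = 210.4 kN·m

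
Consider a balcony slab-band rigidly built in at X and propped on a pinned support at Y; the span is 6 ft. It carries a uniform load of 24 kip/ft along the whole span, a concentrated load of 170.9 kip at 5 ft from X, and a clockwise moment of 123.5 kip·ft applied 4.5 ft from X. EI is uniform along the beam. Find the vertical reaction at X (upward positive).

R_X = 103.4 kip

Remove the prop at Y; the released (primary) structure is a cantilever built in at X.
Primary-structure tip deflection at Y by superposition:
  UDL 24: wL⁴/(8EI) = 3888/EI
  point load 170.9 at a = 5: Pa²(3L − a)/(6EI) = 9257/EI
  clockwise couple 123.5 at a = 4.5: M₀a(2L − a)/(2EI) = 2084/EI
  δ_0 = 15229/EI
Tip deflection under a unit load at Y: L³/(3EI) = 72/EI.
The prop prevents deflection at Y: R_Y = δ_0/δ_{YY} = 15229/72 = 211.5 kip.
Vertical equilibrium: R_X = ΣP − R_Y = 314.9 − 211.5 = 103.4 kip.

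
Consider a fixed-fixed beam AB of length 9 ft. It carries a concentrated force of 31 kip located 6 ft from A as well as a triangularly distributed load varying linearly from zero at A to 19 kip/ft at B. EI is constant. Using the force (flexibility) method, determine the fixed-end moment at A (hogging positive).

Take the two fixed-end moments M_A, M_B as redundants; the released structure is the simple span AB.
On the primary (simply-supported) span, the end slopes from the loading are:
  at A: point load 31 at a = 6: Pab(L + b)/(6LEI) = 124/EI
  at B: point load 31 at a = 6: Pab(L + a)/(6LEI) = 155/EI
  at A: triangular load, peak 19: 7w₀L³/(360EI) = 269.3/EI
  at B: triangular load, peak 19: w₀L³/(45EI) = 307.8/EI
  θ_A0 = 393.3/EI,  θ_B0 = 462.8/EI
Flexibility coefficients: a unit moment at one end gives L/(3EI) there and L/(6EI) at the far end, so f₁₁ = f₂₂ = 3/EI and f₁₂ = f₂₁ = 1.5/EI.
Compatibility — zero rotation at each built-in end:
  3 M_A + 1.5 M_B = 393.3
  1.5 M_A + 3 M_B = 462.8
Solving the pair gives M_A = 71.97 kip·ft and M_B = 118.3 kip·ft (hogging).

M_A = 71.97 kip·ft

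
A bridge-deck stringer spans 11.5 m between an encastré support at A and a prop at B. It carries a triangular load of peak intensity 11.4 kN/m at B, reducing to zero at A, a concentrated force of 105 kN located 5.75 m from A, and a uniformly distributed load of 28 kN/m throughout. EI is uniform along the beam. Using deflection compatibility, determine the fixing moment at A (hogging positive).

M_A = 777.2 kN·m

Remove the prop at B; the released (primary) structure is a cantilever built in at A.
Downward deflection at the released point B due to the loads:
  triangular load, peak 11.4 at the free end: 11w₀L⁴/(120EI) = 18277/EI
  point load 105 at a = 5.75: Pa²(3L − a)/(6EI) = 16635/EI
  UDL 28: wL⁴/(8EI) = 61215/EI
  δ_0 = 96127/EI
Flexibility coefficient — unit upward force at B: δ_{BB} = L³/(3EI) = 507/EI.
Compatibility at B: δ_0 − R_B·δ_{BB} = 0, so R_B = 96127/507 = 189.6 kN.
Moment equilibrium about A: M_A = Σ(load moments about A) − R_B·L = 2958 − 189.6×11.5 = 777.2 kN·m.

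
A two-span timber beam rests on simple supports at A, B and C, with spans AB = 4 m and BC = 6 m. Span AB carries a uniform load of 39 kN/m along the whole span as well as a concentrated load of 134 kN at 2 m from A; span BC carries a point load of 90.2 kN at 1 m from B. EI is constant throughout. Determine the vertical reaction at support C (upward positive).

R_C = -3.757 kN

Take M_B as the redundant. Released structure: two simple spans AB and BC with a hinge at B.
Rotations at B on the released spans (each span's end-slope, ×1/EI):
  span AB: UDL 39: wL³/(24EI) = 104/EI
  span AB: point load 134 at a = 2: Pab(L + a)/(6LEI) = 134/EI
  span BC: point load 90.2 at a = 1: Pab(L + b)/(6LEI) = 137.8/EI
  relative rotation θ_0 = (238 + 137.8)/EI = 375.8/EI
A unit hogging moment at B produces rotation L₁/(3EI) + L₂/(3EI) = 3.333/EI.
Slope continuity at B: θ_0 = M_B·3.333/EI, so M_B = 375.8/3.333 = 112.7 kN·m (hogging).
Span BC, ΣM about C: R_B^{BC}·6 = 451 + 112.7, so R_B^{BC} = 93.96 kN and R_C = 90.2 − 93.96 = -3.757 kN.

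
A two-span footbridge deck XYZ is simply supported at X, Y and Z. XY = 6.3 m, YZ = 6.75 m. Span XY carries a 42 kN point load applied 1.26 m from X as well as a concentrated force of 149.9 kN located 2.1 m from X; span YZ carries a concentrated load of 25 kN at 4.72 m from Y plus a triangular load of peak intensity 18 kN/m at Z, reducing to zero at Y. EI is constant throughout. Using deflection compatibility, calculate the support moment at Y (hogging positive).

M_Y = 116.5 kN·m

Take M_Y as the redundant. Released structure: two simple spans XY and YZ with a hinge at Y.
Discontinuity in slope at Y on the released structure — sum the simple-span end rotations:
  span XY: point load 42 at a = 1.26: Pab(L + a)/(6LEI) = 53.34/EI
  span XY: point load 149.9 at a = 2.1: Pab(L + a)/(6LEI) = 293.8/EI
  span YZ: point load 25 at a = 4.72: Pab(L + b)/(6LEI) = 51.93/EI
  span YZ: triangular load, peak 18: 7w₀L³/(360EI) = 107.6/EI
  relative rotation θ_0 = (347.1 + 159.6)/EI = 506.7/EI
A unit hogging moment at Y produces rotation L₁/(3EI) + L₂/(3EI) = 4.35/EI.
Compatibility: M_Y·(L₁+L₂)/(3EI) = θ_0, giving M_Y = 116.5 kN·m (hogging).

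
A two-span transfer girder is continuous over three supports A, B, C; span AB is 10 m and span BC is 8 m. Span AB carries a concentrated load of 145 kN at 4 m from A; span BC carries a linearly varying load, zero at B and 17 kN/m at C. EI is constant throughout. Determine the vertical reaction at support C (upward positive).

R_C = 24.89 kN

Release continuity at B by inserting a hinge; the redundant is the internal moment M_B. The primary structure is two simply-supported spans AB and BC.
Rotations at B on the released spans (each span's end-slope, ×1/EI):
  span AB: point load 145 at a = 4: Pab(L + a)/(6LEI) = 812/EI
  span BC: triangular load, peak 17: 7w₀L³/(360EI) = 169.2/EI
  relative rotation θ_0 = (812 + 169.2)/EI = 981.2/EI
A unit hogging moment at B produces rotation L₁/(3EI) + L₂/(3EI) = 6/EI.
Compatibility: M_B·(L₁+L₂)/(3EI) = θ_0, giving M_B = 163.5 kN·m (hogging).
Span BC, ΣM about C: R_B^{BC}·8 = 181.3 + 163.5, so R_B^{BC} = 43.11 kN and R_C = 68 − 43.11 = 24.89 kN.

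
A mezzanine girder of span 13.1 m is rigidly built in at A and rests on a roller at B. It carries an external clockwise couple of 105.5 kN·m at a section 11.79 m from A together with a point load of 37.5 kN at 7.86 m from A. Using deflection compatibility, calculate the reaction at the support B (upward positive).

Take the reaction at B as the redundant and release it; the primary structure is a cantilever fixed at A.
Free-end deflection of the primary structure under the applied loading (downward +):
  clockwise couple 105.5 at a = 11.79: M₀a(2L − a)/(2EI) = 8962/EI
  point load 37.5 at a = 7.86: Pa²(3L − a)/(6EI) = 12140/EI
  δ_0 = 21102/EI
Tip deflection under a unit load at B: L³/(3EI) = 749.4/EI.
The prop prevents deflection at B: R_B = δ_0/δ_{BB} = 21102/749.4 = 28.16 kN.

R_B = 28.16 kN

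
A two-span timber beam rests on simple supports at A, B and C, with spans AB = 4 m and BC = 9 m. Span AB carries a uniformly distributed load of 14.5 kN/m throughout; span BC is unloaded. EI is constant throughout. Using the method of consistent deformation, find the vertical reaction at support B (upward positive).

R_B = 32.22 kN

Insert a hinge at B; M_B is the redundant, and each span becomes simply supported.
End slopes at the hinge B, treating each span as simply supported:
  span AB: UDL 14.5: wL³/(24EI) = 38.67/EI
  relative rotation θ_0 = (38.67 + 0)/EI = 38.67/EI
A unit hogging moment at B produces rotation L₁/(3EI) + L₂/(3EI) = 4.333/EI.
Compatibility: M_B·(L₁+L₂)/(3EI) = θ_0, giving M_B = 8.923 kN·m (hogging).
Span AB, ΣM about A with M_B applied at B: R_B^{AB}·4 = 116 + 8.923, so R_B^{AB} = 31.23 kN and R_A = 58 − 31.23 = 26.77 kN.
Span BC, ΣM about C: R_B^{BC}·9 = 0 + 8.923, so R_B^{BC} = 0.9915 kN and R_C = 0 − 0.9915 = -0.9915 kN.
R_B = 31.23 + 0.9915 = 32.22 kN.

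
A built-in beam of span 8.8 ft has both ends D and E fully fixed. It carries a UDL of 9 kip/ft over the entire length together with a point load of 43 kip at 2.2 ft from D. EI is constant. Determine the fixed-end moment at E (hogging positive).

Take the two fixed-end moments M_D, M_E as redundants; the released structure is the simple span DE.
Simple-span end rotations at D and E under the given loads:
  at D: UDL 9: wL³/(24EI) = 255.6/EI
  at E: UDL 9: wL³/(24EI) = 255.6/EI
  at D: point load 43 at a = 2.2: Pab(L + b)/(6LEI) = 182.1/EI
  at E: point load 43 at a = 2.2: Pab(L + a)/(6LEI) = 130.1/EI
  θ_D0 = 437.7/EI,  θ_E0 = 385.6/EI
Flexibility coefficients: a unit moment at one end gives L/(3EI) there and L/(6EI) at the far end, so f₁₁ = f₂₂ = 2.933/EI and f₁₂ = f₂₁ = 1.467/EI.
Compatibility — zero rotation at each built-in end:
  2.933 M_D + 1.467 M_E = 437.7
  1.467 M_D + 2.933 M_E = 385.6
Solving the pair gives M_D = 111.3 kip·ft and M_E = 75.82 kip·ft (hogging).

M_E = 75.82 kip·ft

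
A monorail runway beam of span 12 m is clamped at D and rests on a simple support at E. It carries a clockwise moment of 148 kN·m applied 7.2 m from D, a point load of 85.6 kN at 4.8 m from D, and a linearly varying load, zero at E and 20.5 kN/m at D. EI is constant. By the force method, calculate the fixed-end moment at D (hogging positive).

Remove the prop at E; the released (primary) structure is a cantilever built in at D.
Primary-structure tip deflection at E by superposition:
  clockwise couple 148 at a = 7.2: M₀a(2L − a)/(2EI) = 8951/EI
  point load 85.6 at a = 4.8: Pa²(3L − a)/(6EI) = 10256/EI
  triangular load, peak 20.5 at the fixed end: w₀L⁴/(30EI) = 14170/EI
  δ_0 = 33376/EI
Tip deflection under a unit load at E: L³/(3EI) = 576/EI.
Compatibility at E: δ_0 − R_E·δ_{EE} = 0, so R_E = 33376/576 = 57.94 kN.
Moment equilibrium about D: M_D = Σ(load moments about D) − R_E·L = 1051 − 57.94×12 = 355.5 kN·m.

M_D = 355.5 kN·m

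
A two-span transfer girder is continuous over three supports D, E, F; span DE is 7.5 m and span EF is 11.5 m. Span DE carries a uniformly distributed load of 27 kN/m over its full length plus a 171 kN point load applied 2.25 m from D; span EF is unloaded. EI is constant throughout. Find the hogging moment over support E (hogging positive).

Release continuity at E by inserting a hinge; the redundant is the internal moment M_E. The primary structure is two simply-supported spans DE and EF.
Rotations at E on the released spans (each span's end-slope, ×1/EI):
  span DE: UDL 27: wL³/(24EI) = 474.6/EI
  span DE: point load 171 at a = 2.25: Pab(L + a)/(6LEI) = 437.7/EI
  relative rotation θ_0 = (912.3 + 0)/EI = 912.3/EI
A unit hogging moment at E produces rotation L₁/(3EI) + L₂/(3EI) = 6.333/EI.
Compatibility: M_E·(L₁+L₂)/(3EI) = θ_0, giving M_E = 144 kN·m (hogging).

M_E = 144 kN·m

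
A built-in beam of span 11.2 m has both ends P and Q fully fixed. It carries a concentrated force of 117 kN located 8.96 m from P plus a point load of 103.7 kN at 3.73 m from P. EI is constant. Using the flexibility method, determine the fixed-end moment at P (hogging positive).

Take the two fixed-end moments M_P, M_Q as redundants; the released structure is the simple span PQ.
End rotations of the released simple span under the applied load (×1/EI):
  at P: point load 117 at a = 8.96: Pab(L + b)/(6LEI) = 469.6/EI
  at Q: point load 117 at a = 8.96: Pab(L + a)/(6LEI) = 704.5/EI
  at P: point load 103.7 at a = 3.73: Pab(L + b)/(6LEI) = 802.8/EI
  at Q: point load 103.7 at a = 3.73: Pab(L + a)/(6LEI) = 641.9/EI
  θ_P0 = 1272/EI,  θ_Q0 = 1346/EI
Flexibility coefficients: a unit moment at one end gives L/(3EI) there and L/(6EI) at the far end, so f₁₁ = f₂₂ = 3.733/EI and f₁₂ = f₂₁ = 1.867/EI.
Compatibility — zero rotation at each built-in end:
  3.733 M_P + 1.867 M_Q = 1272
  1.867 M_P + 3.733 M_Q = 1346
Solving the pair gives M_P = 214 kN·m and M_Q = 253.6 kN·m (hogging).

M_P = 214 kN·m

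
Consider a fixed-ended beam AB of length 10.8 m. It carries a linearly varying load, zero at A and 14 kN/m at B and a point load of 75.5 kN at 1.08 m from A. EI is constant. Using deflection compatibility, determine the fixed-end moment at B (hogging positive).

Release both end moments; the primary structure is a simply-supported span AB with redundants M_A and M_B.
Simple-span end rotations at A and B under the given loads:
  at A: triangular load, peak 14: 7w₀L³/(360EI) = 342.9/EI
  at B: triangular load, peak 14: w₀L³/(45EI) = 391.9/EI
  at A: point load 75.5 at a = 1.08: Pab(L + b)/(6LEI) = 251/EI
  at B: point load 75.5 at a = 1.08: Pab(L + a)/(6LEI) = 145.3/EI
  θ_A0 = 593.9/EI,  θ_B0 = 537.2/EI
Flexibility coefficients: a unit moment at one end gives L/(3EI) there and L/(6EI) at the far end, so f₁₁ = f₂₂ = 3.6/EI and f₁₂ = f₂₁ = 1.8/EI.
Compatibility — zero rotation at each built-in end:
  3.6 M_A + 1.8 M_B = 593.9
  1.8 M_A + 3.6 M_B = 537.2
Solving the pair gives M_A = 120.5 kN·m and M_B = 88.99 kN·m (hogging).

M_B = 88.99 kN·m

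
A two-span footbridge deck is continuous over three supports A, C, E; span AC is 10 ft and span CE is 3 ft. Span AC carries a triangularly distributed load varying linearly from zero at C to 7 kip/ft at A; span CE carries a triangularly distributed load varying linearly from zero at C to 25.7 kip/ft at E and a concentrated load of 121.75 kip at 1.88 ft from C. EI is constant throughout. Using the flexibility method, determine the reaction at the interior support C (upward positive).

Release continuity at C by inserting a hinge; the redundant is the internal moment M_C. The primary structure is two simply-supported spans AC and CE.
End slopes at the hinge C, treating each span as simply supported:
  span AC: triangular load, peak 7: 7w₀L³/(360EI) = 136.1/EI
  span CE: triangular load, peak 25.7: 7w₀L³/(360EI) = 13.49/EI
  span CE: point load 121.75 at a = 1.88: Pab(L + b)/(6LEI) = 58.68/EI
  relative rotation θ_0 = (136.1 + 72.17)/EI = 208.3/EI
A unit hogging moment at C produces rotation L₁/(3EI) + L₂/(3EI) = 4.333/EI.
Compatibility: M_C·(L₁+L₂)/(3EI) = θ_0, giving M_C = 48.06 kip·ft (hogging).
Span AC, ΣM about A with M_C applied at C: R_C^{AC}·10 = 116.7 + 48.06, so R_C^{AC} = 16.47 kip and R_A = 35 − 16.47 = 18.53 kip.
Span CE, ΣM about E: R_C^{CE}·3 = 174.9 + 48.06, so R_C^{CE} = 74.32 kip and R_E = 160.3 − 74.32 = 85.98 kip.
R_C = 16.47 + 74.32 = 90.8 kip.

R_C = 90.8 kip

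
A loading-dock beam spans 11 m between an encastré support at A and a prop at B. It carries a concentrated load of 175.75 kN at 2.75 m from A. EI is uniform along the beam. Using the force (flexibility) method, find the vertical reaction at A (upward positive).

Choose R_B as the redundant. The primary structure is the cantilever fixed at A.
Free-end deflection of the primary structure under the applied loading (downward +):
  point load 175.75 at a = 2.75: Pa²(3L − a)/(6EI) = 6701/EI
Tip deflection under a unit load at B: L³/(3EI) = 443.7/EI.
Compatibility at B: δ_0 − R_B·δ_{BB} = 0, so R_B = 6701/443.7 = 15.1 kN.
Vertical equilibrium: R_A = ΣP − R_B = 175.8 − 15.1 = 160.6 kN.

R_A = 160.6 kN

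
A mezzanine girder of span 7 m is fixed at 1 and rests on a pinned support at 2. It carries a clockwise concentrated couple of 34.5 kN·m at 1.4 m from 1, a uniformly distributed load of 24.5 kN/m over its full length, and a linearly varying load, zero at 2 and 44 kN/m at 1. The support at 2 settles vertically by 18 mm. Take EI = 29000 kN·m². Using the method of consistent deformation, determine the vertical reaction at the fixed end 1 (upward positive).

Remove the prop at 2; the released (primary) structure is a cantilever built in at 1.
Downward deflection at the released point 2 due to the loads:
  clockwise couple 34.5 at a = 1.4: M₀a(2L − a)/(2EI) = 304.3/EI
  UDL 24.5: wL⁴/(8EI) = 7353/EI
  triangular load, peak 44 at the fixed end: w₀L⁴/(30EI) = 3521/EI
  δ_0 = 11179/EI
Tip deflection under a unit load at 2: L³/(3EI) = 114.3/EI.
With EI = 29000 kN·m²: δ_0 = 0.38548 m and δ_{22} = 0.003943 m/kN.
Compatibility — the beam at 2 must follow the support down by 0.018 m: δ_0 − R_2·δ_{22} = 0.018, so R_2 = (0.38548 − 0.018)/0.003943 = 93.21 kN.
Vertical equilibrium: R_1 = ΣP − R_2 = 325.5 − 93.21 = 232.3 kN.

R_1 = 232.3 kN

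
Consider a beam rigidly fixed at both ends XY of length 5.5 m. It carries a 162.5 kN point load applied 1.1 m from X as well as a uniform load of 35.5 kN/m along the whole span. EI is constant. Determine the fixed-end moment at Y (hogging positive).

Take the two fixed-end moments M_X, M_Y as redundants; the released structure is the simple span XY.
End rotations of the released simple span under the applied load (×1/EI):
  at X: point load 162.5 at a = 1.1: Pab(L + b)/(6LEI) = 235.9/EI
  at Y: point load 162.5 at a = 1.1: Pab(L + a)/(6LEI) = 157.3/EI
  at X: UDL 35.5: wL³/(24EI) = 246.1/EI
  at Y: UDL 35.5: wL³/(24EI) = 246.1/EI
  θ_X0 = 482/EI,  θ_Y0 = 403.4/EI
Flexibility coefficients: a unit moment at one end gives L/(3EI) there and L/(6EI) at the far end, so f₁₁ = f₂₂ = 1.833/EI and f₁₂ = f₂₁ = 0.9167/EI.
Compatibility — zero rotation at each built-in end:
  1.833 M_X + 0.9167 M_Y = 482
  0.9167 M_X + 1.833 M_Y = 403.4
Solving the pair gives M_X = 203.9 kN·m and M_Y = 118.1 kN·m (hogging).

M_Y = 118.1 kN·m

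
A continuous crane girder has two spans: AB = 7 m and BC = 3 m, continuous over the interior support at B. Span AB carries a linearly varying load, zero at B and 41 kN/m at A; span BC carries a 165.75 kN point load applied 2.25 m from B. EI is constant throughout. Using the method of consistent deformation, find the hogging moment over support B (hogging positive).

M_B = 99.52 kN·m

Take M_B as the redundant. Released structure: two simple spans AB and BC with a hinge at B.
Discontinuity in slope at B on the released structure — sum the simple-span end rotations:
  span AB: triangular load, peak 41: 7w₀L³/(360EI) = 273.4/EI
  span BC: point load 165.75 at a = 2.25: Pab(L + b)/(6LEI) = 58.27/EI
  relative rotation θ_0 = (273.4 + 58.27)/EI = 331.7/EI
A unit hogging moment at B produces rotation L₁/(3EI) + L₂/(3EI) = 3.333/EI.
Compatibility: M_B·(L₁+L₂)/(3EI) = θ_0, giving M_B = 99.52 kN·m (hogging).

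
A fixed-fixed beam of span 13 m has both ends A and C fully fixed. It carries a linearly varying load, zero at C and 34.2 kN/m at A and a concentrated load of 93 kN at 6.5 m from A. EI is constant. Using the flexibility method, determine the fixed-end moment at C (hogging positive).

Release both end moments; the primary structure is a simply-supported span AC with redundants M_A and M_C.
Simple-span end rotations at A and C under the given loads:
  at A: triangular load, peak 34.2: w₀L³/(45EI) = 1670/EI
  at C: triangular load, peak 34.2: 7w₀L³/(360EI) = 1461/EI
  at A: point load 93 at a = 6.5: Pab(L + b)/(6LEI) = 982.3/EI
  at C: point load 93 at a = 6.5: Pab(L + a)/(6LEI) = 982.3/EI
  θ_A0 = 2652/EI,  θ_C0 = 2443/EI
Flexibility coefficients: a unit moment at one end gives L/(3EI) there and L/(6EI) at the far end, so f₁₁ = f₂₂ = 4.333/EI and f₁₂ = f₂₁ = 2.167/EI.
Compatibility — zero rotation at each built-in end:
  4.333 M_A + 2.167 M_C = 2652
  2.167 M_A + 4.333 M_C = 2443
Solving the pair gives M_A = 440.1 kN·m and M_C = 343.8 kN·m (hogging).

M_C = 343.8 kN·m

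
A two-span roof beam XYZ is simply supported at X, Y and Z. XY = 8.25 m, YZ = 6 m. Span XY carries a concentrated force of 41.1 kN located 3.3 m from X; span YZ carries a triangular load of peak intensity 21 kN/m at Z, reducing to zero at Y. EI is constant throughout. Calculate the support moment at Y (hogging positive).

M_Y = 51.55 kN·m

Release continuity at Y by inserting a hinge; the redundant is the internal moment M_Y. The primary structure is two simply-supported spans XY and YZ.
End slopes at the hinge Y, treating each span as simply supported:
  span XY: point load 41.1 at a = 3.3: Pab(L + a)/(6LEI) = 156.7/EI
  span YZ: triangular load, peak 21: 7w₀L³/(360EI) = 88.2/EI
  relative rotation θ_0 = (156.7 + 88.2)/EI = 244.9/EI
A unit hogging moment at Y produces rotation L₁/(3EI) + L₂/(3EI) = 4.75/EI.
Slope continuity at Y: θ_0 = M_Y·4.75/EI, so M_Y = 244.9/4.75 = 51.55 kN·m (hogging).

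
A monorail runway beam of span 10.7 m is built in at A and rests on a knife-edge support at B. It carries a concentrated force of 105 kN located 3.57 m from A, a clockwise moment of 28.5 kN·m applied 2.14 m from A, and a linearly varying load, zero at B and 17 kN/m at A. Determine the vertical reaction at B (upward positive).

Remove the prop at B; the released (primary) structure is a cantilever built in at A.
Deflection at B on the released cantilever, summing each load's contribution:
  point load 105 at a = 3.57: Pa²(3L − a)/(6EI) = 6363/EI
  clockwise couple 28.5 at a = 2.14: M₀a(2L − a)/(2EI) = 587.3/EI
  triangular load, peak 17 at the fixed end: w₀L⁴/(30EI) = 7428/EI
  δ_0 = 14378/EI
Tip deflection under a unit load at B: L³/(3EI) = 408.3/EI.
Compatibility at B: δ_0 − R_B·δ_{BB} = 0, so R_B = 14378/408.3 = 35.21 kN.

R_B = 35.21 kN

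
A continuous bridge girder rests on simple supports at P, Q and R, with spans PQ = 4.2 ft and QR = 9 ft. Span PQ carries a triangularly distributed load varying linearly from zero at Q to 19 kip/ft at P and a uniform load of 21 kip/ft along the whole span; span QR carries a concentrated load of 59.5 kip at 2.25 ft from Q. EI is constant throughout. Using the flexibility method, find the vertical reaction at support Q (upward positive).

Release continuity at Q by inserting a hinge; the redundant is the internal moment M_Q. The primary structure is two simply-supported spans PQ and QR.
Discontinuity in slope at Q on the released structure — sum the simple-span end rotations:
  span PQ: triangular load, peak 19: 7w₀L³/(360EI) = 27.37/EI
  span PQ: UDL 21: wL³/(24EI) = 64.83/EI
  span QR: point load 59.5 at a = 2.25: Pab(L + b)/(6LEI) = 263.6/EI
  relative rotation θ_0 = (92.2 + 263.6)/EI = 355.8/EI
A unit hogging moment at Q produces rotation L₁/(3EI) + L₂/(3EI) = 4.4/EI.
Compatibility: M_Q·(L₁+L₂)/(3EI) = θ_0, giving M_Q = 80.86 kip·ft (hogging).
Span PQ, ΣM about P with M_Q applied at Q: R_Q^{PQ}·4.2 = 241.1 + 80.86, so R_Q^{PQ} = 76.65 kip and R_P = 128.1 − 76.65 = 51.45 kip.
Span QR, ΣM about R: R_Q^{QR}·9 = 401.6 + 80.86, so R_Q^{QR} = 53.61 kip and R_R = 59.5 − 53.61 = 5.891 kip.
R_Q = 76.65 + 53.61 = 130.3 kip.

R_Q = 130.3 kip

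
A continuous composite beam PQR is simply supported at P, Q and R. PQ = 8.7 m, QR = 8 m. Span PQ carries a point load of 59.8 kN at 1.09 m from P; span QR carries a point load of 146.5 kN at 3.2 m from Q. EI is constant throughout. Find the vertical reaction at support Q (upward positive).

Take M_Q as the redundant. Released structure: two simple spans PQ and QR with a hinge at Q.
End slopes at the hinge Q, treating each span as simply supported:
  span PQ: point load 59.8 at a = 1.09: Pab(L + a)/(6LEI) = 93.03/EI
  span QR: point load 146.5 at a = 3.2: Pab(L + b)/(6LEI) = 600.1/EI
  relative rotation θ_0 = (93.03 + 600.1)/EI = 693.1/EI
A unit hogging moment at Q produces rotation L₁/(3EI) + L₂/(3EI) = 5.567/EI.
Compatibility: M_Q·(L₁+L₂)/(3EI) = θ_0, giving M_Q = 124.5 kN·m (hogging).
Span PQ, ΣM about P with M_Q applied at Q: R_Q^{PQ}·8.7 = 65.18 + 124.5, so R_Q^{PQ} = 21.8 kN and R_P = 59.8 − 21.8 = 38 kN.
Span QR, ΣM about R: R_Q^{QR}·8 = 703.2 + 124.5, so R_Q^{QR} = 103.5 kN and R_R = 146.5 − 103.5 = 43.04 kN.
R_Q = 21.8 + 103.5 = 125.3 kN.

R_Q = 125.3 kN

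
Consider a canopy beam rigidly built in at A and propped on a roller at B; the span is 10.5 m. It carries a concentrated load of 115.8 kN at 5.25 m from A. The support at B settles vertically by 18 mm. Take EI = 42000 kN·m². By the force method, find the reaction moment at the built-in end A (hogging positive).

M_A = 248.6 kN·m

Release the roller at B. Primary structure: cantilever fixed at A.
Free-end deflection of the primary structure under the applied loading (downward +):
  point load 115.8 at a = 5.25: Pa²(3L − a)/(6EI) = 13964/EI
Tip deflection under a unit load at B: L³/(3EI) = 385.9/EI.
With EI = 42000 kN·m²: δ_0 = 0.33247 m and δ_{BB} = 0.009187 m/kN.
Compatibility — the beam at B must follow the support down by 0.018 m: δ_0 − R_B·δ_{BB} = 0.018, so R_B = (0.33247 − 0.018)/0.009187 = 34.23 kN.
Moment equilibrium about A: M_A = Σ(load moments about A) − R_B·L = 608 − 34.23×10.5 = 248.6 kN·m.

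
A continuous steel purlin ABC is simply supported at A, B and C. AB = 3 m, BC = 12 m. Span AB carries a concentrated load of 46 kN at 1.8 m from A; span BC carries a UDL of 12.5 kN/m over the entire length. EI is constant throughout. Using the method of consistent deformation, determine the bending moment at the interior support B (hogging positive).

Insert a hinge at B; M_B is the redundant, and each span becomes simply supported.
Discontinuity in slope at B on the released structure — sum the simple-span end rotations:
  span AB: point load 46 at a = 1.8: Pab(L + a)/(6LEI) = 26.5/EI
  span BC: UDL 12.5: wL³/(24EI) = 900/EI
  relative rotation θ_0 = (26.5 + 900)/EI = 926.5/EI
A unit hogging moment at B produces rotation L₁/(3EI) + L₂/(3EI) = 5/EI.
Slope continuity at B: θ_0 = M_B·5/EI, so M_B = 926.5/5 = 185.3 kN·m (hogging).

M_B = 185.3 kN·m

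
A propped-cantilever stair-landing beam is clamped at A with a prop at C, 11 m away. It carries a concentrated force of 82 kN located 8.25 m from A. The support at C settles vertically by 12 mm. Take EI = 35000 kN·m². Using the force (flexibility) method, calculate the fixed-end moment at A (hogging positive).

M_A = 116.1 kN·m

Choose R_C as the redundant. The primary structure is the cantilever fixed at A.
Downward deflection at the released point C due to the loads:
  point load 82 at a = 8.25: Pa²(3L − a)/(6EI) = 23022/EI
Tip deflection under a unit load at C: L³/(3EI) = 443.7/EI.
With EI = 35000 kN·m²: δ_0 = 0.65778 m and δ_{CC} = 0.012676 m/kN.
Compatibility — the beam at C must follow the support down by 0.012 m: δ_0 − R_C·δ_{CC} = 0.012, so R_C = (0.65778 − 0.012)/0.012676 = 50.94 kN.
Moment equilibrium about A: M_A = Σ(load moments about A) − R_C·L = 676.5 − 50.94×11 = 116.1 kN·m.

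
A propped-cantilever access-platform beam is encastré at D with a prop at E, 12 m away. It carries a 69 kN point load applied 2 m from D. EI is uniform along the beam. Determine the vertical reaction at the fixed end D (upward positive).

Choose R_E as the redundant. The primary structure is the cantilever fixed at D.
Downward deflection at the released point E due to the loads:
  point load 69 at a = 2: Pa²(3L − a)/(6EI) = 1564/EI
Flexibility coefficient — unit upward force at E: δ_{EE} = L³/(3EI) = 576/EI.
Compatibility at E: δ_0 − R_E·δ_{EE} = 0, so R_E = 1564/576 = 2.715 kN.
Vertical equilibrium: R_D = ΣP − R_E = 69 − 2.715 = 66.28 kN.

R_D = 66.28 kN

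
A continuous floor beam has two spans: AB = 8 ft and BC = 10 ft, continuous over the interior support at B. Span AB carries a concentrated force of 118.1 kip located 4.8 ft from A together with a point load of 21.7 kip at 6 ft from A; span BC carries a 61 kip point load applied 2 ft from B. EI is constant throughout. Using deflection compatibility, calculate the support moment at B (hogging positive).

Release continuity at B by inserting a hinge; the redundant is the internal moment M_B. The primary structure is two simply-supported spans AB and BC.
End slopes at the hinge B, treating each span as simply supported:
  span AB: point load 118.1 at a = 4.8: Pab(L + a)/(6LEI) = 483.7/EI
  span AB: point load 21.7 at a = 6: Pab(L + a)/(6LEI) = 75.95/EI
  span BC: point load 61 at a = 2: Pab(L + b)/(6LEI) = 292.8/EI
  relative rotation θ_0 = (559.7 + 292.8)/EI = 852.5/EI
A unit hogging moment at B produces rotation L₁/(3EI) + L₂/(3EI) = 6/EI.
Compatibility: M_B·(L₁+L₂)/(3EI) = θ_0, giving M_B = 142.1 kip·ft (hogging).

M_B = 142.1 kip·ft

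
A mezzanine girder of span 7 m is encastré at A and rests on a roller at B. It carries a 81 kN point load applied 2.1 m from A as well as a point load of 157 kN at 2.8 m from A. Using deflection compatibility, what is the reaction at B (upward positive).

R_B = 42.5 kN

Remove the prop at B; the released (primary) structure is a cantilever built in at A.
Primary-structure tip deflection at B by superposition:
  point load 81 at a = 2.1: Pa²(3L − a)/(6EI) = 1125/EI
  point load 157 at a = 2.8: Pa²(3L − a)/(6EI) = 3734/EI
  δ_0 = 4859/EI
Flexibility coefficient — unit upward force at B: δ_{BB} = L³/(3EI) = 114.3/EI.
The prop prevents deflection at B: R_B = δ_0/δ_{BB} = 4859/114.3 = 42.5 kN.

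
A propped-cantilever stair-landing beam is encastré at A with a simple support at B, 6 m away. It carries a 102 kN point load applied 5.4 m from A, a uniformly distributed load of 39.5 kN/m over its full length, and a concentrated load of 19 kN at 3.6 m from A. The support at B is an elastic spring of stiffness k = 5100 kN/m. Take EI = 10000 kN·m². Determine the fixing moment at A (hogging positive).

M_A = 256.4 kN·m

Take the reaction at B as the redundant and release it; the primary structure is a cantilever fixed at A.
Downward deflection at the released point B due to the loads:
  point load 102 at a = 5.4: Pa²(3L − a)/(6EI) = 6246/EI
  UDL 39.5: wL⁴/(8EI) = 6399/EI
  point load 19 at a = 3.6: Pa²(3L − a)/(6EI) = 591/EI
  δ_0 = 13236/EI
Flexibility coefficient — unit upward force at B: δ_{BB} = L³/(3EI) = 72/EI.
With EI = 10000 kN·m²: δ_0 = 1.3236 m and δ_{BB} = 0.0072 m/kN.
Compatibility — the spring shortens by R_B/k under the reaction it provides: δ_0 − R_B·δ_{BB} = R_B/k. With 1/k = 0.000196 m/kN, R_B = δ_0 / (δ_{BB} + 1/k) = 1.3236 / (0.0072 + 0.000196) = 179 kN.
Moment equilibrium about A: M_A = Σ(load moments about A) − R_B·L = 1330 − 179×6 = 256.4 kN·m.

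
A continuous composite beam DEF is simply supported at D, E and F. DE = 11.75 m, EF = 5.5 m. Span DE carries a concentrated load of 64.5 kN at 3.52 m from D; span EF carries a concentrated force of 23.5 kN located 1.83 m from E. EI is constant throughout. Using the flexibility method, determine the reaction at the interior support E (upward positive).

R_E = 55.83 kN

Insert a hinge at E; M_E is the redundant, and each span becomes simply supported.
Discontinuity in slope at E on the released structure — sum the simple-span end rotations:
  span DE: point load 64.5 at a = 3.52: Pab(L + a)/(6LEI) = 404.7/EI
  span EF: point load 23.5 at a = 1.83: Pab(L + b)/(6LEI) = 43.86/EI
  relative rotation θ_0 = (404.7 + 43.86)/EI = 448.6/EI
A unit hogging moment at E produces rotation L₁/(3EI) + L₂/(3EI) = 5.75/EI.
Compatibility: M_E·(L₁+L₂)/(3EI) = θ_0, giving M_E = 78.01 kN·m (hogging).
Span DE, ΣM about D with M_E applied at E: R_E^{DE}·11.75 = 227 + 78.01, so R_E^{DE} = 25.96 kN and R_D = 64.5 − 25.96 = 38.54 kN.
Span EF, ΣM about F: R_E^{EF}·5.5 = 86.25 + 78.01, so R_E^{EF} = 29.87 kN and R_F = 23.5 − 29.87 = -6.365 kN.
R_E = 25.96 + 29.87 = 55.83 kN.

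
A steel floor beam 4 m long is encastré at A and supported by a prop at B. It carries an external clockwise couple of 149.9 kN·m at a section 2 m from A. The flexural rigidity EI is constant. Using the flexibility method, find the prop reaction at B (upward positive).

Remove the prop at B; the released (primary) structure is a cantilever built in at A.
Primary-structure tip deflection at B by superposition:
  clockwise couple 149.9 at a = 2: M₀a(2L − a)/(2EI) = 899.4/EI
Tip deflection under a unit load at B: L³/(3EI) = 21.33/EI.
Compatibility at B: δ_0 − R_B·δ_{BB} = 0, so R_B = 899.4/21.33 = 42.16 kN.

R_B = 42.16 kN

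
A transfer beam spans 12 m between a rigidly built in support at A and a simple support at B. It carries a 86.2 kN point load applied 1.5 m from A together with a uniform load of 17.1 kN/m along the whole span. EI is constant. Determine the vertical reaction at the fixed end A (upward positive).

R_A = 212.5 kN

Release the roller at B. Primary structure: cantilever fixed at A.
Primary-structure tip deflection at B by superposition:
  point load 86.2 at a = 1.5: Pa²(3L − a)/(6EI) = 1115/EI
  UDL 17.1: wL⁴/(8EI) = 44323/EI
  δ_0 = 45438/EI
Flexibility coefficient — unit upward force at B: δ_{BB} = L³/(3EI) = 576/EI.
Compatibility at B: δ_0 − R_B·δ_{BB} = 0, so R_B = 45438/576 = 78.89 kN.
Vertical equilibrium: R_A = ΣP − R_B = 291.4 − 78.89 = 212.5 kN.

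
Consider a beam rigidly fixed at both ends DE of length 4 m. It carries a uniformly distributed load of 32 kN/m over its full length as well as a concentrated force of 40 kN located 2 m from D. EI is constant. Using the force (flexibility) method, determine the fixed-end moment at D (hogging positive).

Release both end moments; the primary structure is a simply-supported span DE with redundants M_D and M_E.
End rotations of the released simple span under the applied load (×1/EI):
  at D: UDL 32: wL³/(24EI) = 85.33/EI
  at E: UDL 32: wL³/(24EI) = 85.33/EI
  at D: point load 40 at a = 2: Pab(L + b)/(6LEI) = 40/EI
  at E: point load 40 at a = 2: Pab(L + a)/(6LEI) = 40/EI
  θ_D0 = 125.3/EI,  θ_E0 = 125.3/EI
Flexibility coefficients: a unit moment at one end gives L/(3EI) there and L/(6EI) at the far end, so f₁₁ = f₂₂ = 1.333/EI and f₁₂ = f₂₁ = 0.6667/EI.
Compatibility — zero rotation at each built-in end:
  1.333 M_D + 0.6667 M_E = 125.3
  0.6667 M_D + 1.333 M_E = 125.3
Solving the pair gives M_D = 62.67 kN·m and M_E = 62.67 kN·m (hogging).

M_D = 62.67 kN·m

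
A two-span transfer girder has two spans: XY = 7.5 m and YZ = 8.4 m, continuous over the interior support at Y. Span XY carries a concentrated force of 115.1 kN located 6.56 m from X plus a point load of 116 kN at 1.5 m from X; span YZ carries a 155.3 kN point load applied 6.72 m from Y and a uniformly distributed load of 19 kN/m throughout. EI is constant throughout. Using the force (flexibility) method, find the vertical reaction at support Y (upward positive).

Take M_Y as the redundant. Released structure: two simple spans XY and YZ with a hinge at Y.
Discontinuity in slope at Y on the released structure — sum the simple-span end rotations:
  span XY: point load 115.1 at a = 6.56: Pab(L + a)/(6LEI) = 221.8/EI
  span XY: point load 116 at a = 1.5: Pab(L + a)/(6LEI) = 208.8/EI
  span YZ: point load 155.3 at a = 6.72: Pab(L + b)/(6LEI) = 350.7/EI
  span YZ: UDL 19: wL³/(24EI) = 469.2/EI
  relative rotation θ_0 = (430.6 + 819.9)/EI = 1250/EI
A unit hogging moment at Y produces rotation L₁/(3EI) + L₂/(3EI) = 5.3/EI.
Slope continuity at Y: θ_0 = M_Y·5.3/EI, so M_Y = 1250/5.3 = 235.9 kN·m (hogging).
Span XY, ΣM about X with M_Y applied at Y: R_Y^{XY}·7.5 = 929.1 + 235.9, so R_Y^{XY} = 155.3 kN and R_X = 231.1 − 155.3 = 75.77 kN.
Span YZ, ΣM about Z: R_Y^{YZ}·8.4 = 931.2 + 235.9, so R_Y^{YZ} = 138.9 kN and R_Z = 314.9 − 138.9 = 176 kN.
R_Y = 155.3 + 138.9 = 294.3 kN.

R_Y = 294.3 kN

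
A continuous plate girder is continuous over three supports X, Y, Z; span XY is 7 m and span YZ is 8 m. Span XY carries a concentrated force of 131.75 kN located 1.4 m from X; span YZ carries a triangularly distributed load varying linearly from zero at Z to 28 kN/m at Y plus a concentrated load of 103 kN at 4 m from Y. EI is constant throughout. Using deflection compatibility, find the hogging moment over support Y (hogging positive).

M_Y = 187.4 kN·m

Release continuity at Y by inserting a hinge; the redundant is the internal moment M_Y. The primary structure is two simply-supported spans XY and YZ.
Discontinuity in slope at Y on the released structure — sum the simple-span end rotations:
  span XY: point load 131.75 at a = 1.4: Pab(L + a)/(6LEI) = 206.6/EI
  span YZ: triangular load, peak 28: w₀L³/(45EI) = 318.6/EI
  span YZ: point load 103 at a = 4: Pab(L + b)/(6LEI) = 412/EI
  relative rotation θ_0 = (206.6 + 730.6)/EI = 937.2/EI
A unit hogging moment at Y produces rotation L₁/(3EI) + L₂/(3EI) = 5/EI.
Slope continuity at Y: θ_0 = M_Y·5/EI, so M_Y = 937.2/5 = 187.4 kN·m (hogging).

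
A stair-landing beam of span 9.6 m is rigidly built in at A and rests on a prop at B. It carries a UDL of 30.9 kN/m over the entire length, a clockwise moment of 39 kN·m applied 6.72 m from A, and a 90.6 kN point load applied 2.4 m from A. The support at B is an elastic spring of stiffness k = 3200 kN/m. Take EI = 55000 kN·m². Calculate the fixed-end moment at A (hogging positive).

M_A = 550.3 kN·m

Release the roller at B. Primary structure: cantilever fixed at A.
Deflection at B on the released cantilever, summing each load's contribution:
  UDL 30.9: wL⁴/(8EI) = 32806/EI
  clockwise couple 39 at a = 6.72: M₀a(2L − a)/(2EI) = 1635/EI
  point load 90.6 at a = 2.4: Pa²(3L − a)/(6EI) = 2296/EI
  δ_0 = 36738/EI
Tip deflection under a unit load at B: L³/(3EI) = 294.9/EI.
With EI = 55000 kN·m²: δ_0 = 0.66796 m and δ_{BB} = 0.005362 m/kN.
Compatibility — the spring shortens by R_B/k under the reaction it provides: δ_0 − R_B·δ_{BB} = R_B/k. With 1/k = 0.000313 m/kN, R_B = δ_0 / (δ_{BB} + 1/k) = 0.66796 / (0.005362 + 0.000313) = 117.7 kN.
Moment equilibrium about A: M_A = Σ(load moments about A) − R_B·L = 1680 − 117.7×9.6 = 550.3 kN·m.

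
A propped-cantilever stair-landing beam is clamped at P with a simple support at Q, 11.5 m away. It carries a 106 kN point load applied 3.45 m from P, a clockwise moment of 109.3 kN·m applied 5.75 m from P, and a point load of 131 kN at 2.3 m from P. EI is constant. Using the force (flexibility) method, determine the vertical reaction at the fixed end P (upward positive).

Choose R_Q as the redundant. The primary structure is the cantilever fixed at P.
Primary-structure tip deflection at Q by superposition:
  point load 106 at a = 3.45: Pa²(3L − a)/(6EI) = 6529/EI
  clockwise couple 109.3 at a = 5.75: M₀a(2L − a)/(2EI) = 5421/EI
  point load 131 at a = 2.3: Pa²(3L − a)/(6EI) = 3719/EI
  δ_0 = 15669/EI
Flexibility coefficient — unit upward force at Q: δ_{QQ} = L³/(3EI) = 507/EI.
The prop prevents deflection at Q: R_Q = δ_0/δ_{QQ} = 15669/507 = 30.91 kN.
Vertical equilibrium: R_P = ΣP − R_Q = 237 − 30.91 = 206.1 kN.

R_P = 206.1 kN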